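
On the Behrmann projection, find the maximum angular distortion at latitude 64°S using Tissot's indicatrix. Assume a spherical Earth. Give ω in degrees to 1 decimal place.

The Behrmann projection is cylindrical equal-area with φ₀ = 30°. Cylindrical equal-area (φ₀ = 30°): h = cos φ / cos 30° along meridians, k = cos 30° / cos φ along parallels; h·k = 1.
At 64°: h = 0.5062, k = 1.976; principal scales a = 1.976, b = 0.5062.
sin(ω/2) = (a − b)/(a + b) = 1.469/2.482 = 0.5921, so ω = 2 arcsin(0.5921) ≈ 72.6°.

72.6°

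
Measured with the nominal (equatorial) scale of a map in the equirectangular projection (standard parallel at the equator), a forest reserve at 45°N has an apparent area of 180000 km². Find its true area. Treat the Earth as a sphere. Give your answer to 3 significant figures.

127000 km²

For the equirectangular projection with φ₀ = 0 (plate carrée), h = 1 along meridians and k = sec φ along parallels.
Areal scale = h·k = 1 × sec φ; at 45°, h = 1.000, k = 1.414, so h·k = 1.414.
True area = apparent / (areal scale) = 180000 / 1.414 ≈ 127000 km².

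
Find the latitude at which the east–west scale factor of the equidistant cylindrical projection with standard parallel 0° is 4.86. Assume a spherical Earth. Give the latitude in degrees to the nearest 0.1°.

78.1°

Plate carrée: h = 1, k = sec φ along parallels.
sec φ = 4.86  ⇒  cos φ = 0.2058  ⇒  φ ≈ 78.1°.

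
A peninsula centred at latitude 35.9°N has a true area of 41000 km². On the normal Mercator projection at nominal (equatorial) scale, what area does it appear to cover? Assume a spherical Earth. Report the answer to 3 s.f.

62500 km²

Mercator is conformal, so the point scale is isotropic: h = k = sec φ = 1/cos φ.
Areal scale = k² = sec²φ = 1/cos²(35.9°) = 1/0.8100² = 1.524.
Apparent area = 41000 × 1.524 ≈ 62500 km².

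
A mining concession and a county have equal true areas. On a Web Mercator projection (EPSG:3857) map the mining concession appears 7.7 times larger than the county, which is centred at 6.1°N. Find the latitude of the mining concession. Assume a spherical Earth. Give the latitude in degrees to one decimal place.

69.0°

For equal true areas on Mercator, apparent areas scale as sec²φ, so the ratio is cos²φ₂ / cos²φ₁.
cos²φ₂ / cos²φ₁ = 7.7  ⇒  cos φ₁ = cos 6.1° / √7.7 = 0.9943/2.775 = 0.3583.
φ₁ = arccos(0.3583) ≈ 69.0°.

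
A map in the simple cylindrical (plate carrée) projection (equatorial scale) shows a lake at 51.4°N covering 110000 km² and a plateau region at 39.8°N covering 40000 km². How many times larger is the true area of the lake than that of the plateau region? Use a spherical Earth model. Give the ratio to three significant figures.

2.23

On the plate carrée, areal scale = h·k = 1 × sec φ, so true area = apparent × cos φ.
True area of lake: 110000 × cos(51.4°) = 110000 × 0.6239 = 68630 km².
True area of plateau region: 40000 × cos(39.8°) = 40000 × 0.7683 = 30730 km².
Ratio = 68630 / 30730 ≈ 2.23.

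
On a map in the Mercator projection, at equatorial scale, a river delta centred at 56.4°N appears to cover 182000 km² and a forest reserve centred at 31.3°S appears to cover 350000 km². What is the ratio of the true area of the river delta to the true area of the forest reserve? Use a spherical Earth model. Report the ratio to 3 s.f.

0.218

Mercator's areal exaggeration is sec²φ; hence true area = (apparent area) · cos²φ.
True area of river delta: 182000 × cos²(56.4°) = 182000 × 0.3062 = 55740 km².
True area of forest reserve: 350000 × cos²(31.3°) = 350000 × 0.7301 = 255500 km².
Ratio = 55740 / 255500 ≈ 0.218.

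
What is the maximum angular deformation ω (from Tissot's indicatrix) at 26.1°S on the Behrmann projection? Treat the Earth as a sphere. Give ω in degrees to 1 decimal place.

Behrmann is a cylindrical equal-area projection with standard parallels at ±30°. Cylindrical equal-area (φ₀ = 30°): h = cos φ / cos 30° along meridians, k = cos 30° / cos φ along parallels; h·k = 1.
At 26.1°: h = 1.037, k = 0.9644; principal scales a = 1.037, b = 0.9644.
sin(ω/2) = (a − b)/(a + b) = 0.07259/2.001 = 0.03627, so ω = 2 arcsin(0.03627) ≈ 4.2°.

4.2°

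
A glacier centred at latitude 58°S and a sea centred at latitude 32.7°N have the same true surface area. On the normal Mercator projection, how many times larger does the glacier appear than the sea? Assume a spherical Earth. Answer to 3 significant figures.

2.52

Mercator is conformal with k = sec φ, so areal scale = k² = sec²φ.
At 58°: sec²(58°) = 1/0.5299² = 3.561.
At 32.7°: sec²(32.7°) = 1/0.8415² = 1.412.
Ratio = 3.561/1.412 = cos²(32.7°)/cos²(58°) ≈ 2.52.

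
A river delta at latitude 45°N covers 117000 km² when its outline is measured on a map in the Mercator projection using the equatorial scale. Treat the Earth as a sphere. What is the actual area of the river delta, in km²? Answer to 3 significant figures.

The Mercator projection is conformal; its linear scale factor is the same in every direction and equals sec φ = 1/cos φ.
Areal scale = k² = sec²φ = 1/cos²(45°) = 1/0.7071² = 2.000.
True area = apparent / (areal scale) = 117000 / 2.000 ≈ 58500 km².

58500 km²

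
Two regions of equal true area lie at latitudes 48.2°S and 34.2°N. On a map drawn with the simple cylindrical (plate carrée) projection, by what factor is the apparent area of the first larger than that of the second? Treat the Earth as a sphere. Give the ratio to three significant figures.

1.24

In the plate carrée (x = Rλ, y = Rφ), meridians are true-scale (h = 1) and parallels are stretched by k = sec φ.
Areal scale at 48.2°: h·k = 1.000 × 1.500 = 1.500.
Areal scale at 34.2°: h·k = 1.000 × 1.209 = 1.209.
Ratio = 1.500/1.209 ≈ 1.24.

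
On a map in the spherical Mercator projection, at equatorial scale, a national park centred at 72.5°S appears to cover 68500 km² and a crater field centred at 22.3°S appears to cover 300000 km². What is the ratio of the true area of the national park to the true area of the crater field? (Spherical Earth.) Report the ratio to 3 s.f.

0.0241

Since Mercator area scale is 1/cos²φ, the true area equals the apparent area multiplied by cos²φ.
True area of national park: 68500 × cos²(72.5°) = 68500 × 0.09042 = 6194 km².
True area of crater field: 300000 × cos²(22.3°) = 300000 × 0.8560 = 256800 km².
Ratio = 6194 / 256800 ≈ 0.0241.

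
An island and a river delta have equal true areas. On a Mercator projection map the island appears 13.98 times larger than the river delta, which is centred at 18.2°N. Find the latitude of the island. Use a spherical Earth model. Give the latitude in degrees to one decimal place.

Mercator areal scale is sec²φ, so apparent-area ratio = sec²φ₁ / sec²φ₂ = cos²φ₂ / cos²φ₁.
cos²φ₂ / cos²φ₁ = 13.98  ⇒  cos φ₁ = cos 18.2° / √13.98 = 0.9500/3.739 = 0.2541.
φ₁ = arccos(0.2541) ≈ 75.3°.

75.3°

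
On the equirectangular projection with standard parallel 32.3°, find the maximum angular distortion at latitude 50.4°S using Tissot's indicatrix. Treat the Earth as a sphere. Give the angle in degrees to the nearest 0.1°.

16.1°

The equidistant cylindrical projection with φ₀ = 32.3° has h = 1 (meridians true) and k = cos φ₀ / cos φ along parallels.
At 50.4°: h = 1.000, k = 1.326; principal scales a = 1.326, b = 1.000.
sin(ω/2) = (a − b)/(a + b) = 0.3261/2.326 = 0.1402, so ω = 2 arcsin(0.1402) ≈ 16.1°.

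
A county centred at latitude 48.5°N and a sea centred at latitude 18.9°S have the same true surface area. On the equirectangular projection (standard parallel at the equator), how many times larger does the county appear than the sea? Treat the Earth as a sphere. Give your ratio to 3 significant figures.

Plate carrée maps x = Rλ, y = Rφ. The meridian scale is h = 1 and the parallel scale is k = 1/cos φ = sec φ.
Areal scale at 48.5°: h·k = 1.000 × 1.509 = 1.509.
Areal scale at 18.9°: h·k = 1.000 × 1.057 = 1.057.
Ratio = 1.509/1.057 ≈ 1.43.

1.43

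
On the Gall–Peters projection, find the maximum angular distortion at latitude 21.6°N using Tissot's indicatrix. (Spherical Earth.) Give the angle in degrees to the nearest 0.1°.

Gall–Peters is a cylindrical equal-area projection with standard parallels at ±45°. For cylindrical equal-area with standard parallel φ₀, h = cos φ / cos φ₀ and k = cos φ₀ / cos φ, so h·k = 1.
At 21.6°: h = 1.315, k = 0.7605; principal scales a = 1.315, b = 0.7605.
sin(ω/2) = (a − b)/(a + b) = 0.5544/2.075 = 0.2671, so ω = 2 arcsin(0.2671) ≈ 31.0°.

31.0°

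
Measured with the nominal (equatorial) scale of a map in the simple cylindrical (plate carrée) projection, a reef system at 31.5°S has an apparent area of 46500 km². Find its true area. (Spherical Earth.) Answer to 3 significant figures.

39600 km²

Plate carrée maps x = Rλ, y = Rφ. The meridian scale is h = 1 and the parallel scale is k = 1/cos φ = sec φ.
Areal scale = h·k = 1 × sec φ; at 31.5°, h = 1.000, k = 1.173, so h·k = 1.173.
True area = apparent / (areal scale) = 46500 / 1.173 ≈ 39600 km².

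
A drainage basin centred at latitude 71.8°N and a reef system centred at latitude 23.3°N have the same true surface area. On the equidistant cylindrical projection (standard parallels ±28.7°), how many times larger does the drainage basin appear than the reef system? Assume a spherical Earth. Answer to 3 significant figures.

In the equirectangular projection with standard parallel φ₀ = 28.7° (x = Rλ cos φ₀, y = Rφ), meridians are true-scale (h = 1) and the parallel scale is k = cos φ₀ / cos φ.
Areal scale at 71.8°: h·k = 1.000 × 2.808 = 2.808.
Areal scale at 23.3°: h·k = 1.000 × 0.9550 = 0.9550.
Ratio = 2.808/0.9550 ≈ 2.94.

2.94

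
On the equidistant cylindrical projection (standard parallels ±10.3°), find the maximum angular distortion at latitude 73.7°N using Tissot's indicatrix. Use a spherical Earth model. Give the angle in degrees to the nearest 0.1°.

67.6°

In the equirectangular projection with standard parallel φ₀ = 10.3° (x = Rλ cos φ₀, y = Rφ), meridians are true-scale (h = 1) and the parallel scale is k = cos φ₀ / cos φ.
At 73.7°: h = 1.000, k = 3.506; principal scales a = 3.506, b = 1.000.
sin(ω/2) = (a − b)/(a + b) = 2.506/4.506 = 0.5561, so ω = 2 arcsin(0.5561) ≈ 67.6°.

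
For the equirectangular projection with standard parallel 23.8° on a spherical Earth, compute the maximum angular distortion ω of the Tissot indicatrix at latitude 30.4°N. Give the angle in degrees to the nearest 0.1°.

In the equirectangular projection with standard parallel φ₀ = 23.8° (x = Rλ cos φ₀, y = Rφ), meridians are true-scale (h = 1) and the parallel scale is k = cos φ₀ / cos φ.
At 30.4°: h = 1.000, k = 1.061; principal scales a = 1.061, b = 1.000.
sin(ω/2) = (a − b)/(a + b) = 0.06081/2.061 = 0.02951, so ω = 2 arcsin(0.02951) ≈ 3.4°.

3.4°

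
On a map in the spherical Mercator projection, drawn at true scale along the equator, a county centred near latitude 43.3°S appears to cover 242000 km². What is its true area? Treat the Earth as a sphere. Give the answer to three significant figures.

128000 km²

The Mercator projection is conformal; its linear scale factor is the same in every direction and equals sec φ = 1/cos φ.
Areal scale = k² = sec²φ = 1/cos²(43.3°) = 1/0.7278² = 1.888.
True area = apparent / (areal scale) = 242000 / 1.888 ≈ 128000 km².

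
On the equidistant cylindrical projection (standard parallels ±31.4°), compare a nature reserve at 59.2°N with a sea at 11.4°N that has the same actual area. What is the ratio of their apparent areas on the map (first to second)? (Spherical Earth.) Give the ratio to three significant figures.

1.91

The equidistant cylindrical projection with φ₀ = 31.4° has h = 1 (meridians true) and k = cos φ₀ / cos φ along parallels.
Areal scale at 59.2°: h·k = 1.000 × 1.667 = 1.667.
Areal scale at 11.4°: h·k = 1.000 × 0.8707 = 0.8707.
Ratio = 1.667/0.8707 ≈ 1.91.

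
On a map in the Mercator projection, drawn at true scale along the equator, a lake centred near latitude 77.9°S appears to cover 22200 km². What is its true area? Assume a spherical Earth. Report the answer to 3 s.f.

The Mercator projection is conformal; its linear scale factor is the same in every direction and equals sec φ = 1/cos φ.
Areal scale = k² = sec²φ = 1/cos²(77.9°) = 1/0.2096² = 22.76.
True area = apparent / (areal scale) = 22200 / 22.76 ≈ 975 km².

975 km²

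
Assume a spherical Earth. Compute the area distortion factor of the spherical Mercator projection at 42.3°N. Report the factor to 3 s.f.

Mercator is conformal, so the point scale is isotropic: h = k = sec φ = 1/cos φ.
Areal scale = k² = sec²φ = 1/cos²(42.3°) = 1/0.7396² = 1.828.

1.83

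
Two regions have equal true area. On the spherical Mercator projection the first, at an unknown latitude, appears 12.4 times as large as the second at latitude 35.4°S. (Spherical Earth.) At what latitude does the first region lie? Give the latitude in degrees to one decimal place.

For equal true areas on Mercator, apparent areas scale as sec²φ, so the ratio is cos²φ₂ / cos²φ₁.
cos²φ₂ / cos²φ₁ = 12.4  ⇒  cos φ₁ = cos 35.4° / √12.4 = 0.8151/3.521 = 0.2315.
φ₁ = arccos(0.2315) ≈ 76.6°.

76.6°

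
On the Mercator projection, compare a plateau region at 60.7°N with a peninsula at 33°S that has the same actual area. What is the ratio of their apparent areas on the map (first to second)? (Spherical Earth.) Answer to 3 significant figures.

On Mercator, area is exaggerated by sec²φ = 1/cos²φ.
At 60.7°: sec²(60.7°) = 1/0.4894² = 4.175.
At 33°: sec²(33°) = 1/0.8387² = 1.422.
Ratio = 4.175/1.422 = cos²(33°)/cos²(60.7°) ≈ 2.94.

2.94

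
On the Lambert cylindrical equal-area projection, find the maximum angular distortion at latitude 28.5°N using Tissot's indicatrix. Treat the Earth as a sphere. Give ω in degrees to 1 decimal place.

14.8°

The Lambert cylindrical equal-area projection is the cylindrical equal-area projection with its standard parallel at the equator (φ₀ = 0). A cylindrical equal-area projection with standard parallel φ₀ has meridian scale h = cos φ / cos φ₀ and parallel scale k = cos φ₀ / cos φ (so areas are preserved, h·k = 1).
At 28.5°: h = 0.8788, k = 1.138; principal scales a = 1.138, b = 0.8788.
sin(ω/2) = (a − b)/(a + b) = 0.2591/2.017 = 0.1285, so ω = 2 arcsin(0.1285) ≈ 14.8°.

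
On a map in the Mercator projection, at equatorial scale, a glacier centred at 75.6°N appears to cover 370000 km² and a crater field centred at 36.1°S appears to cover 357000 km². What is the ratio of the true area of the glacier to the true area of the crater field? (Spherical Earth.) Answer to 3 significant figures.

Since Mercator area scale is 1/cos²φ, the true area equals the apparent area multiplied by cos²φ.
True area of glacier: 370000 × cos²(75.6°) = 370000 × 0.06185 = 22880 km².
True area of crater field: 357000 × cos²(36.1°) = 357000 × 0.6528 = 233100 km².
Ratio = 22880 / 233100 ≈ 0.0982.

0.0982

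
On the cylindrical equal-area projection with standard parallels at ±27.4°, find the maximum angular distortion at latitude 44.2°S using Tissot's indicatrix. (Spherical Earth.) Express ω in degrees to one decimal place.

24.3°

For cylindrical equal-area with standard parallel φ₀, h = cos φ / cos φ₀ and k = cos φ₀ / cos φ, so h·k = 1.
At 44.2°: h = 0.8075, k = 1.238; principal scales a = 1.238, b = 0.8075.
sin(ω/2) = (a − b)/(a + b) = 0.4309/2.046 = 0.2106, so ω = 2 arcsin(0.2106) ≈ 24.3°.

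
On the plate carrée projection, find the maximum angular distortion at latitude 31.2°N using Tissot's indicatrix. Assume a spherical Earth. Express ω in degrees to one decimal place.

8.9°

Plate carrée maps x = Rλ, y = Rφ. The meridian scale is h = 1 and the parallel scale is k = 1/cos φ = sec φ.
At 31.2°: h = 1.000, k = 1.169; principal scales a = 1.169, b = 1.000.
sin(ω/2) = (a − b)/(a + b) = 0.1691/2.169 = 0.07796, so ω = 2 arcsin(0.07796) ≈ 8.9°.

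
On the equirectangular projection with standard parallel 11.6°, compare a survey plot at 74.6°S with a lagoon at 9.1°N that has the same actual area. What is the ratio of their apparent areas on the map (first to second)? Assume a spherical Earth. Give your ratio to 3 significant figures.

The equidistant cylindrical projection with φ₀ = 11.6° has h = 1 (meridians true) and k = cos φ₀ / cos φ along parallels.
Areal scale at 74.6°: h·k = 1.000 × 3.689 = 3.689.
Areal scale at 9.1°: h·k = 1.000 × 0.9921 = 0.9921.
Ratio = 3.689/0.9921 ≈ 3.72.

3.72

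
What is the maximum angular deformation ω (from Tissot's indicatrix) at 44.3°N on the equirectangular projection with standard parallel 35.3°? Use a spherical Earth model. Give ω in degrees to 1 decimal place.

In the equirectangular projection with standard parallel φ₀ = 35.3° (x = Rλ cos φ₀, y = Rφ), meridians are true-scale (h = 1) and the parallel scale is k = cos φ₀ / cos φ.
At 44.3°: h = 1.000, k = 1.140; principal scales a = 1.140, b = 1.000.
sin(ω/2) = (a − b)/(a + b) = 0.1403/2.140 = 0.06557, so ω = 2 arcsin(0.06557) ≈ 7.5°.

7.5°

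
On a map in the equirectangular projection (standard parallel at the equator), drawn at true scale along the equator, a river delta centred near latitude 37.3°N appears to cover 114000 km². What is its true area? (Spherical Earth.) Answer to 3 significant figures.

For the equirectangular projection with φ₀ = 0 (plate carrée), h = 1 along meridians and k = sec φ along parallels.
Areal scale = h·k = 1 × sec φ; at 37.3°, h = 1.000, k = 1.257, so h·k = 1.257.
True area = apparent / (areal scale) = 114000 / 1.257 ≈ 90700 km².

90700 km²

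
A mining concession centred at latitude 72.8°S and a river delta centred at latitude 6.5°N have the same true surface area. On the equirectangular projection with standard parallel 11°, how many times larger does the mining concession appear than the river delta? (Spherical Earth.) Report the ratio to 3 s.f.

3.36

With standard parallel φ₀ = 11°, the equirectangular projection gives x = Rλ cos φ₀, y = Rφ, so h = 1 and k = cos 11° / cos φ.
Areal scale at 72.8°: h·k = 1.000 × 3.320 = 3.320.
Areal scale at 6.5°: h·k = 1.000 × 0.9880 = 0.9880.
Ratio = 3.320/0.9880 ≈ 3.36.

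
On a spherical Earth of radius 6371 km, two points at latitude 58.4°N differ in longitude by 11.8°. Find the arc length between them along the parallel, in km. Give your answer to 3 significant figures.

688 km

Arc length along a parallel = R cos φ · Δλ (with Δλ in radians).
= 6371 × cos 58.4° × (11.8° × π/180) = 6371 × 0.5240 × 0.2059 ≈ 688 km.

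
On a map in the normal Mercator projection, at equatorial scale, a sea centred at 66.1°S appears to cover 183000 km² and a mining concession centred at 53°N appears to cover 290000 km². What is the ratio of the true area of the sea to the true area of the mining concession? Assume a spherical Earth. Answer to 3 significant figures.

On Mercator the areal scale is sec²φ, so true area = apparent × cos²φ.
True area of sea: 183000 × cos²(66.1°) = 183000 × 0.1641 = 30040 km².
True area of mining concession: 290000 × cos²(53°) = 290000 × 0.3622 = 105000 km².
Ratio = 30040 / 105000 ≈ 0.286.

0.286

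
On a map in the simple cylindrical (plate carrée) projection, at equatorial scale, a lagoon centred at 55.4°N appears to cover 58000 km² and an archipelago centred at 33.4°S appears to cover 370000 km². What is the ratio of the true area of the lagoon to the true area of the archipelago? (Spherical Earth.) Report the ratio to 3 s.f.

0.107

On the plate carrée, areal scale = h·k = 1 × sec φ, so true area = apparent × cos φ.
True area of lagoon: 58000 × cos(55.4°) = 58000 × 0.5678 = 32930 km².
True area of archipelago: 370000 × cos(33.4°) = 370000 × 0.8348 = 308900 km².
Ratio = 32930 / 308900 ≈ 0.107.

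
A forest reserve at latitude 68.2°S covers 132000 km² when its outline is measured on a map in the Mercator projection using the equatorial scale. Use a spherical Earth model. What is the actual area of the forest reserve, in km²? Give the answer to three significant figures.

Mercator is conformal, so the point scale is isotropic: h = k = sec φ = 1/cos φ.
Areal scale = k² = sec²φ = 1/cos²(68.2°) = 1/0.3714² = 7.251.
True area = apparent / (areal scale) = 132000 / 7.251 ≈ 18200 km².

18200 km²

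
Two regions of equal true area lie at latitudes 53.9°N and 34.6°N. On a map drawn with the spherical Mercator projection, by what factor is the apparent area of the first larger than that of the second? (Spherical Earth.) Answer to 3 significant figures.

1.95

On Mercator, area is exaggerated by sec²φ = 1/cos²φ.
At 53.9°: sec²(53.9°) = 1/0.5892² = 2.881.
At 34.6°: sec²(34.6°) = 1/0.8231² = 1.476.
Ratio = 2.881/1.476 = cos²(34.6°)/cos²(53.9°) ≈ 1.95.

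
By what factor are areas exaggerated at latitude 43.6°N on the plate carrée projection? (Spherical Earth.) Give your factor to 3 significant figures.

For the equirectangular projection with φ₀ = 0 (plate carrée), h = 1 along meridians and k = sec φ along parallels.
Areal scale = h·k = 1 × sec φ; at 43.6°, h = 1.000, k = 1.381, so h·k = 1.381.

1.38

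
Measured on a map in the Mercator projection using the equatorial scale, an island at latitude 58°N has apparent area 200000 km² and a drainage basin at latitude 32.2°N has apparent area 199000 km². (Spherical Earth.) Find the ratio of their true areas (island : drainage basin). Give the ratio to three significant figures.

Since Mercator area scale is 1/cos²φ, the true area equals the apparent area multiplied by cos²φ.
True area of island: 200000 × cos²(58°) = 200000 × 0.2808 = 56160 km².
True area of drainage basin: 199000 × cos²(32.2°) = 199000 × 0.7160 = 142500 km².
Ratio = 56160 / 142500 ≈ 0.394.

0.394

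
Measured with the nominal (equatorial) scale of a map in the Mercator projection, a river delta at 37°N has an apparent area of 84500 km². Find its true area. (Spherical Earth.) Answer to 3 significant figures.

The Mercator projection is conformal; its linear scale factor is the same in every direction and equals sec φ = 1/cos φ.
Areal scale = k² = sec²φ = 1/cos²(37°) = 1/0.7986² = 1.568.
True area = apparent / (areal scale) = 84500 / 1.568 ≈ 53900 km².

53900 km²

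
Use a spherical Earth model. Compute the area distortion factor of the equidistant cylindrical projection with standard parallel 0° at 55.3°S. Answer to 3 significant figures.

Plate carrée maps x = Rλ, y = Rφ. The meridian scale is h = 1 and the parallel scale is k = 1/cos φ = sec φ.
Areal scale = h·k = 1 × sec φ; at 55.3°, h = 1.000, k = 1.757, so h·k = 1.757.

1.76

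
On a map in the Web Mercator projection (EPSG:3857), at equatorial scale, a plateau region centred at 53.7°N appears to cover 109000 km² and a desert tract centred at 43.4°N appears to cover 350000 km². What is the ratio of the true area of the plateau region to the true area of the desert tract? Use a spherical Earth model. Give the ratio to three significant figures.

0.207

Since Mercator area scale is 1/cos²φ, the true area equals the apparent area multiplied by cos²φ.
True area of plateau region: 109000 × cos²(53.7°) = 109000 × 0.3505 = 38200 km².
True area of desert tract: 350000 × cos²(43.4°) = 350000 × 0.5279 = 184800 km².
Ratio = 38200 / 184800 ≈ 0.207.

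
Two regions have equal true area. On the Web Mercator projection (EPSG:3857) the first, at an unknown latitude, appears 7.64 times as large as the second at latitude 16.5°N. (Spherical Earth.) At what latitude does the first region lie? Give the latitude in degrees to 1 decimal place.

Mercator areal scale is sec²φ, so apparent-area ratio = sec²φ₁ / sec²φ₂ = cos²φ₂ / cos²φ₁.
cos²φ₂ / cos²φ₁ = 7.64  ⇒  cos φ₁ = cos 16.5° / √7.64 = 0.9588/2.764 = 0.3469.
φ₁ = arccos(0.3469) ≈ 69.7°.

69.7°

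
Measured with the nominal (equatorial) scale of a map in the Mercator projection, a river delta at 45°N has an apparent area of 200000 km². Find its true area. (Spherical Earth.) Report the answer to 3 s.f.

The Mercator projection is conformal; its linear scale factor is the same in every direction and equals sec φ = 1/cos φ.
Areal scale = k² = sec²φ = 1/cos²(45°) = 1/0.7071² = 2.000.
True area = apparent / (areal scale) = 200000 / 2.000 ≈ 100000 km².

100000 km²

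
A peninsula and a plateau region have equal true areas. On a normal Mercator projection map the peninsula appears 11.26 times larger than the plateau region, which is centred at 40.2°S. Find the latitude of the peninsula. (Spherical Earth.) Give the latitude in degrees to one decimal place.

For equal true areas on Mercator, apparent areas scale as sec²φ, so the ratio is cos²φ₂ / cos²φ₁.
cos²φ₂ / cos²φ₁ = 11.26  ⇒  cos φ₁ = cos 40.2° / √11.26 = 0.7638/3.356 = 0.2276.
φ₁ = arccos(0.2276) ≈ 76.8°.

76.8°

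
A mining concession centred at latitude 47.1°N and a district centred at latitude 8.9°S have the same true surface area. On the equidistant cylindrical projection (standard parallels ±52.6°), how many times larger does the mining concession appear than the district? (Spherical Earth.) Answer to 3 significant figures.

With standard parallel φ₀ = 52.6°, the equirectangular projection gives x = Rλ cos φ₀, y = Rφ, so h = 1 and k = cos 52.6° / cos φ.
Areal scale at 47.1°: h·k = 1.000 × 0.8923 = 0.8923.
Areal scale at 8.9°: h·k = 1.000 × 0.6148 = 0.6148.
Ratio = 0.8923/0.6148 ≈ 1.45.

1.45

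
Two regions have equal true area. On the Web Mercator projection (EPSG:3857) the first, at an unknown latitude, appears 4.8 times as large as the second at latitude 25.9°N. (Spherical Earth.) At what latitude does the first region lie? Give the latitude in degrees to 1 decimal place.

65.8°

Mercator areal scale is sec²φ, so apparent-area ratio = sec²φ₁ / sec²φ₂ = cos²φ₂ / cos²φ₁.
cos²φ₂ / cos²φ₁ = 4.8  ⇒  cos φ₁ = cos 25.9° / √4.8 = 0.8996/2.191 = 0.4106.
φ₁ = arccos(0.4106) ≈ 65.8°.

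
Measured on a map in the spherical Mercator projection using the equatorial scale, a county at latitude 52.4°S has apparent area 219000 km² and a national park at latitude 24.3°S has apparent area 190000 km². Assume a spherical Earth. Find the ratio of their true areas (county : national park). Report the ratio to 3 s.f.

On Mercator the areal scale is sec²φ, so true area = apparent × cos²φ.
True area of county: 219000 × cos²(52.4°) = 219000 × 0.3723 = 81530 km².
True area of national park: 190000 × cos²(24.3°) = 190000 × 0.8307 = 157800 km².
Ratio = 81530 / 157800 ≈ 0.517.

0.517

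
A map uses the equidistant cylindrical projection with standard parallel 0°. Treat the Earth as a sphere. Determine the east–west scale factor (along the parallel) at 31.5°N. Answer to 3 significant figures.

Plate carrée maps x = Rλ, y = Rφ. The meridian scale is h = 1 and the parallel scale is k = 1/cos φ = sec φ.
k = 1/cos 31.5° = 1/0.8526 = 1.173.

1.17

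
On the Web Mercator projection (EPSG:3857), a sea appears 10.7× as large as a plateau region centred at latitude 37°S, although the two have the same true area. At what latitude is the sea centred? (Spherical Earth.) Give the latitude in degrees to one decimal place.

Mercator areal scale is sec²φ, so apparent-area ratio = sec²φ₁ / sec²φ₂ = cos²φ₂ / cos²φ₁.
cos²φ₂ / cos²φ₁ = 10.7  ⇒  cos φ₁ = cos 37° / √10.7 = 0.7986/3.271 = 0.2441.
φ₁ = arccos(0.2441) ≈ 75.9°.

75.9°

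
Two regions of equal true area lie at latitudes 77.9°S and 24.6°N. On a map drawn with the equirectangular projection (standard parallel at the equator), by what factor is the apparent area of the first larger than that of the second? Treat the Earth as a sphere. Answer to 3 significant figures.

For the equirectangular projection with φ₀ = 0 (plate carrée), h = 1 along meridians and k = sec φ along parallels.
Areal scale at 77.9°: h·k = 1.000 × 4.771 = 4.771.
Areal scale at 24.6°: h·k = 1.000 × 1.100 = 1.100.
Ratio = 4.771/1.100 ≈ 4.34.

4.34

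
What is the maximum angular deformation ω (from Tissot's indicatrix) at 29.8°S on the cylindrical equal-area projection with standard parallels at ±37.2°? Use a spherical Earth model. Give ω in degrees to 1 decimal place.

9.8°

For cylindrical equal-area with standard parallel φ₀, h = cos φ / cos φ₀ and k = cos φ₀ / cos φ, so h·k = 1.
At 29.8°: h = 1.089, k = 0.9179; principal scales a = 1.089, b = 0.9179.
sin(ω/2) = (a − b)/(a + b) = 0.1715/2.007 = 0.08545, so ω = 2 arcsin(0.08545) ≈ 9.8°.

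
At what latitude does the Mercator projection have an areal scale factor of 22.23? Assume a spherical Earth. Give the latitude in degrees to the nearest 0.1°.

77.8°

Mercator areal scale is sec²φ.
sec²φ = 22.23  ⇒  cos²φ = 0.04498  ⇒  cos φ = 0.2121.
φ = arccos(0.2121) ≈ 77.8°.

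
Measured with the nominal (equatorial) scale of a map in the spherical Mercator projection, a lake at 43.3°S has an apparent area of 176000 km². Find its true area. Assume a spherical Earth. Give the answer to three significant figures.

93200 km²

The Mercator projection is conformal; its linear scale factor is the same in every direction and equals sec φ = 1/cos φ.
Areal scale = k² = sec²φ = 1/cos²(43.3°) = 1/0.7278² = 1.888.
True area = apparent / (areal scale) = 176000 / 1.888 ≈ 93200 km².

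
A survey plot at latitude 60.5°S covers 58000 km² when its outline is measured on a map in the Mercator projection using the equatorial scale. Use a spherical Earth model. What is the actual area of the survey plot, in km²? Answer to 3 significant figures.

14100 km²

Mercator is conformal, so the point scale is isotropic: h = k = sec φ = 1/cos φ.
Areal scale = k² = sec²φ = 1/cos²(60.5°) = 1/0.4924² = 4.124.
True area = apparent / (areal scale) = 58000 / 4.124 ≈ 14100 km².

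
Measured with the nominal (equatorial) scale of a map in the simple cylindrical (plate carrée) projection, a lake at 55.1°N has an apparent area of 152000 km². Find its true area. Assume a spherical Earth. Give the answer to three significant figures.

In the plate carrée (x = Rλ, y = Rφ), meridians are true-scale (h = 1) and parallels are stretched by k = sec φ.
Areal scale = h·k = 1 × sec φ; at 55.1°, h = 1.000, k = 1.748, so h·k = 1.748.
True area = apparent / (areal scale) = 152000 / 1.748 ≈ 87000 km².

87000 km²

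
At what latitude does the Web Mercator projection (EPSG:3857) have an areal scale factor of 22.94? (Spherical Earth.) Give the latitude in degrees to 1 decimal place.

77.9°

Mercator areal scale is sec²φ.
sec²φ = 22.94  ⇒  cos²φ = 0.04359  ⇒  cos φ = 0.2088.
φ = arccos(0.2088) ≈ 77.9°.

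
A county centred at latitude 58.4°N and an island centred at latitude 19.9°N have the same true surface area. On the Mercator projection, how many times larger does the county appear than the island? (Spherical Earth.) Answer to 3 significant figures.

3.22

Mercator is conformal with k = sec φ, so areal scale = k² = sec²φ.
At 58.4°: sec²(58.4°) = 1/0.5240² = 3.642.
At 19.9°: sec²(19.9°) = 1/0.9403² = 1.131.
Ratio = 3.642/1.131 = cos²(19.9°)/cos²(58.4°) ≈ 3.22.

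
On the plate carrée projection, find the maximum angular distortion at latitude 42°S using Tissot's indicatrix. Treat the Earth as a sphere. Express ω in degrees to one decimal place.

Plate carrée maps x = Rλ, y = Rφ. The meridian scale is h = 1 and the parallel scale is k = 1/cos φ = sec φ.
At 42°: h = 1.000, k = 1.346; principal scales a = 1.346, b = 1.000.
sin(ω/2) = (a − b)/(a + b) = 0.3456/2.346 = 0.1474, so ω = 2 arcsin(0.1474) ≈ 16.9°.

16.9°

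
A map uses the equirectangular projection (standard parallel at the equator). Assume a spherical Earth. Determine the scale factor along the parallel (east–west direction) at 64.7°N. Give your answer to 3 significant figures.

For the equirectangular projection with φ₀ = 0 (plate carrée), h = 1 along meridians and k = sec φ along parallels.
k = 1/cos 64.7° = 1/0.4274 = 2.340.

2.34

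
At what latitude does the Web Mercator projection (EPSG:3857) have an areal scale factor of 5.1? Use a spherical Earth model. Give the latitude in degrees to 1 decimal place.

Mercator areal scale is sec²φ.
sec²φ = 5.1  ⇒  cos²φ = 0.1961  ⇒  cos φ = 0.4428.
φ = arccos(0.4428) ≈ 63.7°.

63.7°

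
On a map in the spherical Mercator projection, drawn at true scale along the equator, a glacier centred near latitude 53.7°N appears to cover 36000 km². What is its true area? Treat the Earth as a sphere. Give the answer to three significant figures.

The Mercator projection is conformal; its linear scale factor is the same in every direction and equals sec φ = 1/cos φ.
Areal scale = k² = sec²φ = 1/cos²(53.7°) = 1/0.5920² = 2.853.
True area = apparent / (areal scale) = 36000 / 2.853 ≈ 12600 km².

12600 km²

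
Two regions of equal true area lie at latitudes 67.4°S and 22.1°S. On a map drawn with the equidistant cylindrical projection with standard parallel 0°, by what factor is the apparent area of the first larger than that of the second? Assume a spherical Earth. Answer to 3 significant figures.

In the plate carrée (x = Rλ, y = Rφ), meridians are true-scale (h = 1) and parallels are stretched by k = sec φ.
Areal scale at 67.4°: h·k = 1.000 × 2.602 = 2.602.
Areal scale at 22.1°: h·k = 1.000 × 1.079 = 1.079.
Ratio = 2.602/1.079 ≈ 2.41.

2.41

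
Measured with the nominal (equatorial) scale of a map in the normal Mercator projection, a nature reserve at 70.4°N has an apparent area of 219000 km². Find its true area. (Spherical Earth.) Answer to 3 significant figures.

The Mercator projection is conformal; its linear scale factor is the same in every direction and equals sec φ = 1/cos φ.
Areal scale = k² = sec²φ = 1/cos²(70.4°) = 1/0.3355² = 8.887.
True area = apparent / (areal scale) = 219000 / 8.887 ≈ 24600 km².

24600 km²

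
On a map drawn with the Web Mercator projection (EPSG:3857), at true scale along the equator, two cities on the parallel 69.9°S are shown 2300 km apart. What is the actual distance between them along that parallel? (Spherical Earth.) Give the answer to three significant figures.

790 km

Mercator is conformal, so the point scale is isotropic: h = k = sec φ = 1/cos φ.
Along the parallel at 69.9°, map distances are exaggerated by k = sec 69.9° = 2.910.
True distance = 2300 / 2.910 = 2300 × cos 69.9° ≈ 790 km.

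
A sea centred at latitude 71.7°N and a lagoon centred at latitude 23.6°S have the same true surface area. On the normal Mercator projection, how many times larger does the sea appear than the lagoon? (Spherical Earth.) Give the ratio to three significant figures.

On Mercator, area is exaggerated by sec²φ = 1/cos²φ.
At 71.7°: sec²(71.7°) = 1/0.3140² = 10.14.
At 23.6°: sec²(23.6°) = 1/0.9164² = 1.191.
Ratio = 10.14/1.191 = cos²(23.6°)/cos²(71.7°) ≈ 8.52.

8.52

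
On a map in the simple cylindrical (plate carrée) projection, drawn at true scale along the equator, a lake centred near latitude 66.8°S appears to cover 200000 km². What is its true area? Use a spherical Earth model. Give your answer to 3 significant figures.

In the plate carrée (x = Rλ, y = Rφ), meridians are true-scale (h = 1) and parallels are stretched by k = sec φ.
Areal scale = h·k = 1 × sec φ; at 66.8°, h = 1.000, k = 2.538, so h·k = 2.538.
True area = apparent / (areal scale) = 200000 / 2.538 ≈ 78800 km².

78800 km²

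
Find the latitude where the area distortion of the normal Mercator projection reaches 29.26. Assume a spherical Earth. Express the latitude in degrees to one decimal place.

Mercator areal scale is sec²φ.
sec²φ = 29.26  ⇒  cos²φ = 0.03418  ⇒  cos φ = 0.1849.
φ = arccos(0.1849) ≈ 79.3°.

79.3°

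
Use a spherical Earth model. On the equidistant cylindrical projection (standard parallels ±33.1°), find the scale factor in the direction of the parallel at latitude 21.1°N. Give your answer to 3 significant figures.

0.898

The equidistant cylindrical projection with φ₀ = 33.1° has h = 1 (meridians true) and k = cos φ₀ / cos φ along parallels.
k = cos 33.1° / cos 21.1° = 0.8377/0.9330 = 0.8979.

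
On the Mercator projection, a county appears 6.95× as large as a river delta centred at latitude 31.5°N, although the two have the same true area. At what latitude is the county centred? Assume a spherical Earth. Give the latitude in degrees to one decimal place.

71.1°

On Mercator, (apparent₁)/(apparent₂) = sec²φ₁ / sec²φ₂ when true areas are equal.
cos²φ₂ / cos²φ₁ = 6.95  ⇒  cos φ₁ = cos 31.5° / √6.95 = 0.8526/2.636 = 0.3234.
φ₁ = arccos(0.3234) ≈ 71.1°.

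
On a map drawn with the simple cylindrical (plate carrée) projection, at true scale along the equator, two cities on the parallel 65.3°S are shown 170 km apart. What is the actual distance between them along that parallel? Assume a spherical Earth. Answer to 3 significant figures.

For the equirectangular projection with φ₀ = 0 (plate carrée), h = 1 along meridians and k = sec φ along parallels.
Along the parallel at 65.3°, map distances are exaggerated by k = sec 65.3° = 2.393.
True distance = 170 / 2.393 = 170 × cos 65.3° ≈ 71.0 km.

71.0 km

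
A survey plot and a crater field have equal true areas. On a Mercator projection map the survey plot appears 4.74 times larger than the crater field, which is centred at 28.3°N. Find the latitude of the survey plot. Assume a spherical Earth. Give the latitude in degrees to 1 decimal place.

66.1°

On Mercator, (apparent₁)/(apparent₂) = sec²φ₁ / sec²φ₂ when true areas are equal.
cos²φ₂ / cos²φ₁ = 4.74  ⇒  cos φ₁ = cos 28.3° / √4.74 = 0.8805/2.177 = 0.4044.
φ₁ = arccos(0.4044) ≈ 66.1°.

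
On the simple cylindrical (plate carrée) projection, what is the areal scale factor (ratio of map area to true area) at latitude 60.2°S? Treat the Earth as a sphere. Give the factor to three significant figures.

2.01

For the equirectangular projection with φ₀ = 0 (plate carrée), h = 1 along meridians and k = sec φ along parallels.
Areal scale = h·k = 1 × sec φ; at 60.2°, h = 1.000, k = 2.012, so h·k = 2.012.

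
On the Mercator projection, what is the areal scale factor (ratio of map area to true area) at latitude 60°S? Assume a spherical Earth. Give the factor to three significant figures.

For Mercator, h = k = sec φ (a conformal cylindrical projection has a single point scale, 1/cos φ).
Areal scale = k² = sec²φ = 1/cos²(60°) = 1/0.5000² = 4.000.

4.00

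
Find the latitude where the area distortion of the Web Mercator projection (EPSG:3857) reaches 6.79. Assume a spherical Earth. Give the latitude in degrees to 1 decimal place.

Mercator areal scale is sec²φ.
sec²φ = 6.79  ⇒  cos²φ = 0.1473  ⇒  cos φ = 0.3838.
φ = arccos(0.3838) ≈ 67.4°.

67.4°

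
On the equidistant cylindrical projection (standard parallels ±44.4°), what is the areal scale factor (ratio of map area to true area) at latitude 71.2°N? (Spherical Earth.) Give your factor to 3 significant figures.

2.22

In the equirectangular projection with standard parallel φ₀ = 44.4° (x = Rλ cos φ₀, y = Rφ), meridians are true-scale (h = 1) and the parallel scale is k = cos φ₀ / cos φ.
Areal scale = h·k = 1 × cos φ₀ / cos φ; at 71.2°, h = 1.000, k = 2.217, so h·k = 2.217.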